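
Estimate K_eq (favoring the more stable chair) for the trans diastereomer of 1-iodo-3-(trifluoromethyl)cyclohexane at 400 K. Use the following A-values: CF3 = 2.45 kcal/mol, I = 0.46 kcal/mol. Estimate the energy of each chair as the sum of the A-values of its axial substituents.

C1 and C3 have the same parity, so for the trans isomer the two substituents are one axial and one equatorial in each chair.
Chair I (trifluoromethyl axial, iodo equatorial): E = 2.45 kcal/mol; chair II (trifluoromethyl equatorial, iodo axial): E = 0.46 kcal/mol.
ΔG = 1.99 kcal/mol between the two chairs.
K = exp(ΔG/RT) with R = 1.987×10⁻³ kcal mol⁻¹ K⁻¹ and T = 400 K gives K ≈ 12.2.

K ≈ 12.2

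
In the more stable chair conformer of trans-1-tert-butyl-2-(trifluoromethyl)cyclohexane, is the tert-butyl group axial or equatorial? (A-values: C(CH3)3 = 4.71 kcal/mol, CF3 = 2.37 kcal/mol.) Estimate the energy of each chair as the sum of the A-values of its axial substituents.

equatorial

C1 and C2 have opposite parity, so for the trans isomer the two substituents are e,e in one chair and a,a in the other.
Chair I (tert-butyl axial, trifluoromethyl axial): E = 7.08 kcal/mol.
Chair II (tert-butyl equatorial, trifluoromethyl equatorial): E = 0.00 kcal/mol.
Chair II is the more stable (lower-energy) conformer, and in that chair the tert-butyl group is equatorial.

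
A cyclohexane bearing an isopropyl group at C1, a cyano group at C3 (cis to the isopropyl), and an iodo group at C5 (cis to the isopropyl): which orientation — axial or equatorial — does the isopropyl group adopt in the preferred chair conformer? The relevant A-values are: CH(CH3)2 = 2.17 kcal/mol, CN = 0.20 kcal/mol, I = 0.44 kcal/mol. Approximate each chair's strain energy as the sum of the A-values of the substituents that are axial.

equatorial

Chair I (isopropyl axial, cyano axial, iodo axial): E = 2.81 kcal/mol.
Chair II (isopropyl equatorial, cyano equatorial, iodo equatorial): E = 0.00 kcal/mol.
Chair II is the more stable (lower-energy) conformer, and in that chair the isopropyl group is equatorial.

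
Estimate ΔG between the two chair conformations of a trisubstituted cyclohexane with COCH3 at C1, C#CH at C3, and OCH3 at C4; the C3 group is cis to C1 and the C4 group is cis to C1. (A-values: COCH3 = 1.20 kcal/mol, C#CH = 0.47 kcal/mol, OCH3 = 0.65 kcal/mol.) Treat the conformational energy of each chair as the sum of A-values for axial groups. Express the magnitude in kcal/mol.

1.02 kcal/mol

Chair I (acetyl axial, ethynyl axial, methoxy equatorial): E = 1.67 kcal/mol.
Chair II (acetyl equatorial, ethynyl equatorial, methoxy axial): E = 0.65 kcal/mol.
ΔE = 1.67 − 0.65 = 1.02 kcal/mol; chair II is more stable.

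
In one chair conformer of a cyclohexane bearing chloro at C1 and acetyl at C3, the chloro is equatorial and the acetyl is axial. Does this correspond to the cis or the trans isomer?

trans

C1 and C3 have the same parity, so their axial bonds point in the same direction.
With same-parity carbons, two substituents on the same face are both axial or both equatorial; opposite faces give one of each.
Here the groups are equatorial/axial → opposite face → trans.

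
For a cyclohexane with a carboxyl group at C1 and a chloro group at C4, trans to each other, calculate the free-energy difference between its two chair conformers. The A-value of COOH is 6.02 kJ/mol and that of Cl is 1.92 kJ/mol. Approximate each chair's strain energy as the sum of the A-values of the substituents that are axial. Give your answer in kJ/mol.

7.94 kJ/mol

C1 and C4 have opposite parity, so for the trans isomer the two substituents are e,e in one chair and a,a in the other.
Chair I (carboxyl axial, chloro axial): E = 7.94 kJ/mol.
Chair II (carboxyl equatorial, chloro equatorial): E = 0.00 kJ/mol.
ΔE = 7.94 − 0.00 = 7.94 kJ/mol; chair II is more stable.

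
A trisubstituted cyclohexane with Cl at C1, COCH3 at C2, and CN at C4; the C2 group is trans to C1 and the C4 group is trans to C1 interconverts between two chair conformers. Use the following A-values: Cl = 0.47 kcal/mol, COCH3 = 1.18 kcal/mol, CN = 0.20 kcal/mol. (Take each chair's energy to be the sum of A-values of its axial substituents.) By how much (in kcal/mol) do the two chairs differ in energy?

1.85 kcal/mol

Chair I (chloro axial, acetyl axial, cyano axial): E = 1.85 kcal/mol.
Chair II (chloro equatorial, acetyl equatorial, cyano equatorial): E = 0.00 kcal/mol.
ΔE = 1.85 − 0.00 = 1.85 kcal/mol; chair II is more stable.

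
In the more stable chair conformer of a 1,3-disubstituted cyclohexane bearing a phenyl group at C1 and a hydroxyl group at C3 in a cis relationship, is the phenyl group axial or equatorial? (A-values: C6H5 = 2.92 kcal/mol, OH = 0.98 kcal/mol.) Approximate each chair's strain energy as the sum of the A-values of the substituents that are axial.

equatorial

C1 and C3 have the same parity, so for the cis isomer the two substituents are e,e in one chair and a,a in the other.
Chair I (phenyl axial, hydroxyl axial): E = 3.90 kcal/mol.
Chair II (phenyl equatorial, hydroxyl equatorial): E = 0.00 kcal/mol.
Chair II is the more stable (lower-energy) conformer, and in that chair the phenyl group is equatorial.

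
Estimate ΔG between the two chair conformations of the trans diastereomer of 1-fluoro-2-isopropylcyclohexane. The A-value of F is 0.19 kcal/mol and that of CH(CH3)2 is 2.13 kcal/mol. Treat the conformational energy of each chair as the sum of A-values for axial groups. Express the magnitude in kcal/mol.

C1 and C2 have opposite parity, so for the trans isomer the two substituents are e,e in one chair and a,a in the other.
Chair I (fluoro axial, isopropyl axial): E = 2.32 kcal/mol.
Chair II (fluoro equatorial, isopropyl equatorial): E = 0.00 kcal/mol.
ΔE = 2.32 − 0.00 = 2.32 kcal/mol; chair II is more stable.

2.32 kcal/mol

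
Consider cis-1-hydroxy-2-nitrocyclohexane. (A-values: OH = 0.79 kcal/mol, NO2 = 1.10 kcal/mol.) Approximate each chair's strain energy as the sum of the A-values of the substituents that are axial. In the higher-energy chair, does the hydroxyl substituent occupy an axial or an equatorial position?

C1 and C2 have opposite parity, so for the cis isomer the two substituents are one axial and one equatorial in each chair.
Chair I (hydroxyl axial, nitro equatorial): E = 0.79 kcal/mol.
Chair II (hydroxyl equatorial, nitro axial): E = 1.10 kcal/mol.
Chair II is the less stable (higher-energy) conformer, and in that chair the hydroxyl group is equatorial.

equatorial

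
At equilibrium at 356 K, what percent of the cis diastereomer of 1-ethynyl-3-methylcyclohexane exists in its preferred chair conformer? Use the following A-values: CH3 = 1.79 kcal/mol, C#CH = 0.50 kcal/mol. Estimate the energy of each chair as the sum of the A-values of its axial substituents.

C1 and C3 have the same parity, so for the cis isomer the two substituents are e,e in one chair and a,a in the other.
Chair I (methyl axial, ethynyl axial): E = 2.29 kcal/mol; chair II (methyl equatorial, ethynyl equatorial): E = 0.00 kcal/mol.
ΔG = 2.29 kcal/mol between the two chairs.
K = exp(ΔG/RT) with R = 1.987×10⁻³ kcal mol⁻¹ K⁻¹ and T = 356 K gives K ≈ 25.5.
Fraction in the lower-energy chair = K/(K+1) = 96.2%.

96.2%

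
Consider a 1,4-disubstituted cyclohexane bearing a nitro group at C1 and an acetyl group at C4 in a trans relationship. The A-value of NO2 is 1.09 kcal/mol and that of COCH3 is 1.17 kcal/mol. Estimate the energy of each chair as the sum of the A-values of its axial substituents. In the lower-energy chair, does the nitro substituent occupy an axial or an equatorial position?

equatorial

C1 and C4 have opposite parity, so for the trans isomer the two substituents are e,e in one chair and a,a in the other.
Chair I (nitro axial, acetyl axial): E = 2.26 kcal/mol.
Chair II (nitro equatorial, acetyl equatorial): E = 0.00 kcal/mol.
Chair II is the more stable (lower-energy) conformer, and in that chair the nitro group is equatorial.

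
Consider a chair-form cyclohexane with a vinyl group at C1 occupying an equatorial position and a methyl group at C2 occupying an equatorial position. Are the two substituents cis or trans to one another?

trans

C1 and C2 have opposite parity, so their axial bonds point in opposite directions.
With opposite-parity carbons, two substituents on the same face are one axial and one equatorial; opposite faces give both axial or both equatorial.
Here the groups are equatorial/equatorial → opposite face → trans.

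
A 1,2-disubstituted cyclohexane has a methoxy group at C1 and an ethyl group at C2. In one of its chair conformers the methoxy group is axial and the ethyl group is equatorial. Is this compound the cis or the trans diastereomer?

C1 and C2 have opposite parity, so their axial bonds point in opposite directions.
With opposite-parity carbons, two substituents on the same face are one axial and one equatorial; opposite faces give both axial or both equatorial.
Here the groups are axial/equatorial → same face → cis.

cis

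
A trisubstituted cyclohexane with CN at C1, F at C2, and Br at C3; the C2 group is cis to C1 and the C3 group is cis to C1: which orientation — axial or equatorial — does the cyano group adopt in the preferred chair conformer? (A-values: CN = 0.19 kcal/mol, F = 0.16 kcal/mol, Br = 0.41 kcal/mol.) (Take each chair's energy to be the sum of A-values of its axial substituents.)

Chair I (cyano axial, fluoro equatorial, bromo axial): E = 0.60 kcal/mol.
Chair II (cyano equatorial, fluoro axial, bromo equatorial): E = 0.16 kcal/mol.
Chair II is the more stable (lower-energy) conformer, and in that chair the cyano group is equatorial.

equatorial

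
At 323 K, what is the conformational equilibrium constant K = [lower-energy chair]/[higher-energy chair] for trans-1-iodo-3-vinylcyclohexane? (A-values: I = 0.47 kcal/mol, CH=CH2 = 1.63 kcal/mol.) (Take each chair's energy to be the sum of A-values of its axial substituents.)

K ≈ 6.09

C1 and C3 have the same parity, so for the trans isomer the two substituents are one axial and one equatorial in each chair.
Chair I (iodo axial, vinyl equatorial): E = 0.47 kcal/mol; chair II (iodo equatorial, vinyl axial): E = 1.63 kcal/mol.
ΔG = 1.16 kcal/mol between the two chairs.
K = exp(ΔG/RT) with R = 1.987×10⁻³ kcal mol⁻¹ K⁻¹ and T = 323 K gives K ≈ 6.09.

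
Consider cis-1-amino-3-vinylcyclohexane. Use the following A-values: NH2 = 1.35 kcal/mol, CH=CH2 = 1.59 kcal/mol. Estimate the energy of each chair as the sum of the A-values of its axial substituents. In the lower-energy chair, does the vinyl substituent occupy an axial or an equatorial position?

equatorial

C1 and C3 have the same parity, so for the cis isomer the two substituents are e,e in one chair and a,a in the other.
Chair I (amino axial, vinyl axial): E = 2.94 kcal/mol.
Chair II (amino equatorial, vinyl equatorial): E = 0.00 kcal/mol.
Chair II is the more stable (lower-energy) conformer, and in that chair the vinyl group is equatorial.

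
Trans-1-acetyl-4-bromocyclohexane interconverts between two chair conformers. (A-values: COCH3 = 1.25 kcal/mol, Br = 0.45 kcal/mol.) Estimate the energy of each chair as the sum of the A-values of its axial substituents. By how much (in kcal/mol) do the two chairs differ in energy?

C1 and C4 have opposite parity, so for the trans isomer the two substituents are e,e in one chair and a,a in the other.
Chair I (acetyl axial, bromo axial): E = 1.70 kcal/mol.
Chair II (acetyl equatorial, bromo equatorial): E = 0.00 kcal/mol.
ΔE = 1.70 − 0.00 = 1.70 kcal/mol; chair II is more stable.

1.70 kcal/mol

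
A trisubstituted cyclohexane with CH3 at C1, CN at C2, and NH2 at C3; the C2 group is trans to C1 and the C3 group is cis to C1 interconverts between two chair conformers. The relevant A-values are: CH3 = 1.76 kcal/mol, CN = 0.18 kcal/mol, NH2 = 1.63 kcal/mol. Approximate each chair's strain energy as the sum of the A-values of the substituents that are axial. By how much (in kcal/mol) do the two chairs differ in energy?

3.57 kcal/mol

Chair I (methyl axial, cyano axial, amino axial): E = 3.57 kcal/mol.
Chair II (methyl equatorial, cyano equatorial, amino equatorial): E = 0.00 kcal/mol.
ΔE = 3.57 − 0.00 = 3.57 kcal/mol; chair II is more stable.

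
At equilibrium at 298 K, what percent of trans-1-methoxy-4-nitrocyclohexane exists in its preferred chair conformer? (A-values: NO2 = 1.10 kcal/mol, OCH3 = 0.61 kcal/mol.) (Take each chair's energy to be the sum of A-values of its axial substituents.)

C1 and C4 have opposite parity, so for the trans isomer the two substituents are e,e in one chair and a,a in the other.
Chair I (nitro axial, methoxy axial): E = 1.71 kcal/mol; chair II (nitro equatorial, methoxy equatorial): E = 0.00 kcal/mol.
ΔG = 1.71 kcal/mol between the two chairs.
K = exp(ΔG/RT) with R = 1.987×10⁻³ kcal mol⁻¹ K⁻¹ and T = 298 K gives K ≈ 18.
Fraction in the lower-energy chair = K/(K+1) = 94.7%.

94.7%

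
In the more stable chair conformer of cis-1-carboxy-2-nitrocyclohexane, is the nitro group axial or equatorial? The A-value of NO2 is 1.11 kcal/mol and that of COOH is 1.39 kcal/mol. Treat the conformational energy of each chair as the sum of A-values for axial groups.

C1 and C2 have opposite parity, so for the cis isomer the two substituents are one axial and one equatorial in each chair.
Chair I (nitro axial, carboxyl equatorial): E = 1.11 kcal/mol.
Chair II (nitro equatorial, carboxyl axial): E = 1.39 kcal/mol.
Chair I is the more stable (lower-energy) conformer, and in that chair the nitro group is axial.

axial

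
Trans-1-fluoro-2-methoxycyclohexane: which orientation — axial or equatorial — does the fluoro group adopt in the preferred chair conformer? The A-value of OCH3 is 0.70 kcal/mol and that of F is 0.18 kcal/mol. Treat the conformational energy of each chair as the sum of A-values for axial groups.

C1 and C2 have opposite parity, so for the trans isomer the two substituents are e,e in one chair and a,a in the other.
Chair I (methoxy axial, fluoro axial): E = 0.88 kcal/mol.
Chair II (methoxy equatorial, fluoro equatorial): E = 0.00 kcal/mol.
Chair II is the more stable (lower-energy) conformer, and in that chair the fluoro group is equatorial.

equatorial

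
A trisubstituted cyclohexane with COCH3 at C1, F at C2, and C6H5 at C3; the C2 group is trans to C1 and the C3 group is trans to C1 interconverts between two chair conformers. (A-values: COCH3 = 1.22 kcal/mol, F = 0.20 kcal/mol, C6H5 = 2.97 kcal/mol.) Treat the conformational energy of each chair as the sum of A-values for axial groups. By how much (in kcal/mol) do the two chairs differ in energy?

Chair I (acetyl axial, fluoro axial, phenyl equatorial): E = 1.42 kcal/mol.
Chair II (acetyl equatorial, fluoro equatorial, phenyl axial): E = 2.97 kcal/mol.
ΔE = 2.97 − 1.42 = 1.55 kcal/mol; chair I is more stable.

1.55 kcal/mol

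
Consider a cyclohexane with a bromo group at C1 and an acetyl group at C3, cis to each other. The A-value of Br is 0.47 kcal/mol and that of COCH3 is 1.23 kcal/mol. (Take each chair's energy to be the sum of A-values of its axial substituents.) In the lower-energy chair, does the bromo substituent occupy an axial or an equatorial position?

C1 and C3 have the same parity, so for the cis isomer the two substituents are e,e in one chair and a,a in the other.
Chair I (bromo axial, acetyl axial): E = 1.70 kcal/mol.
Chair II (bromo equatorial, acetyl equatorial): E = 0.00 kcal/mol.
Chair II is the more stable (lower-energy) conformer, and in that chair the bromo group is equatorial.

equatorial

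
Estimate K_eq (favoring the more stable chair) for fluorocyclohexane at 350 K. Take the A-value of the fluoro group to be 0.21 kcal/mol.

One chair has the fluoro group axial (E = 0.21 kcal/mol) and the other has it equatorial (E = 0).
ΔG = 0.21 kcal/mol between the two chairs.
K = exp(ΔG/RT) with R = 1.987×10⁻³ kcal mol⁻¹ K⁻¹ and T = 350 K gives K ≈ 1.35.

K ≈ 1.35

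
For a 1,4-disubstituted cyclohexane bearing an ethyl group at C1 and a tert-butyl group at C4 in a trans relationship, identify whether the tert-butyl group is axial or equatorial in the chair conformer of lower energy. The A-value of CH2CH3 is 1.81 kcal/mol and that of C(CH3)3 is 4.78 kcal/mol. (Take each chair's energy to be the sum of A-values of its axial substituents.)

C1 and C4 have opposite parity, so for the trans isomer the two substituents are e,e in one chair and a,a in the other.
Chair I (ethyl axial, tert-butyl axial): E = 6.59 kcal/mol.
Chair II (ethyl equatorial, tert-butyl equatorial): E = 0.00 kcal/mol.
Chair II is the more stable (lower-energy) conformer, and in that chair the tert-butyl group is equatorial.

equatorial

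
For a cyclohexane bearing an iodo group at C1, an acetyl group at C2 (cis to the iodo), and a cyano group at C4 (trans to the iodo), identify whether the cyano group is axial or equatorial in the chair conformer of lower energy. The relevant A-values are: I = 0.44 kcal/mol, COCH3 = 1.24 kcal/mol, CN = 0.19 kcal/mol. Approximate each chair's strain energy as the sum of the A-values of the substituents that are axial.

axial

Chair I (iodo axial, acetyl equatorial, cyano axial): E = 0.63 kcal/mol.
Chair II (iodo equatorial, acetyl axial, cyano equatorial): E = 1.24 kcal/mol.
Chair I is the more stable (lower-energy) conformer, and in that chair the cyano group is axial.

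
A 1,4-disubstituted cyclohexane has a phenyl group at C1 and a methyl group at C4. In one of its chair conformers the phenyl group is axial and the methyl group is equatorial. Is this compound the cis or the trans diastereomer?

cis

C1 and C4 have opposite parity, so their axial bonds point in opposite directions.
With opposite-parity carbons, two substituents on the same face are one axial and one equatorial; opposite faces give both axial or both equatorial.
Here the groups are axial/equatorial → same face → cis.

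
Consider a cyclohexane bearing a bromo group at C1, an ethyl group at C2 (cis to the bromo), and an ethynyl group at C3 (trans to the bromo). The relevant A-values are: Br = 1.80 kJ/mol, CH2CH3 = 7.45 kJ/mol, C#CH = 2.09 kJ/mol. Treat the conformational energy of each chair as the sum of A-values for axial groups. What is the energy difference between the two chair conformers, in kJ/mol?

7.74 kJ/mol

Chair I (bromo axial, ethyl equatorial, ethynyl equatorial): E = 1.80 kJ/mol.
Chair II (bromo equatorial, ethyl axial, ethynyl axial): E = 9.54 kJ/mol.
ΔE = 9.54 − 1.80 = 7.74 kJ/mol; chair I is more stable.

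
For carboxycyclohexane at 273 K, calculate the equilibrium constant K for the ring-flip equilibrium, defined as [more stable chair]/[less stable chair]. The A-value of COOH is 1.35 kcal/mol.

K ≈ 12.0

One chair has the carboxyl group axial (E = 1.35 kcal/mol) and the other has it equatorial (E = 0).
ΔG = 1.35 kcal/mol between the two chairs.
K = exp(ΔG/RT) with R = 1.987×10⁻³ kcal mol⁻¹ K⁻¹ and T = 273 K gives K ≈ 12.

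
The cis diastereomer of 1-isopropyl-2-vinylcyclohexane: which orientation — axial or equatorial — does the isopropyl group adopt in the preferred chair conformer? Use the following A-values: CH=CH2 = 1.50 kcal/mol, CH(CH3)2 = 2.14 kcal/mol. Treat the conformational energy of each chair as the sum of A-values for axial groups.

equatorial

C1 and C2 have opposite parity, so for the cis isomer the two substituents are one axial and one equatorial in each chair.
Chair I (vinyl axial, isopropyl equatorial): E = 1.50 kcal/mol.
Chair II (vinyl equatorial, isopropyl axial): E = 2.14 kcal/mol.
Chair I is the more stable (lower-energy) conformer, and in that chair the isopropyl group is equatorial.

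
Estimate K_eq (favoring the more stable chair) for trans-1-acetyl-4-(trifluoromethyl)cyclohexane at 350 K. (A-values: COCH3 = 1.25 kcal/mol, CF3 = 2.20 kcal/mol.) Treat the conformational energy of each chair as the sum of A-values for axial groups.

C1 and C4 have opposite parity, so for the trans isomer the two substituents are e,e in one chair and a,a in the other.
Chair I (acetyl axial, trifluoromethyl axial): E = 3.45 kcal/mol; chair II (acetyl equatorial, trifluoromethyl equatorial): E = 0.00 kcal/mol.
ΔG = 3.45 kcal/mol between the two chairs.
K = exp(ΔG/RT) with R = 1.987×10⁻³ kcal mol⁻¹ K⁻¹ and T = 350 K gives K ≈ 143.

K ≈ 143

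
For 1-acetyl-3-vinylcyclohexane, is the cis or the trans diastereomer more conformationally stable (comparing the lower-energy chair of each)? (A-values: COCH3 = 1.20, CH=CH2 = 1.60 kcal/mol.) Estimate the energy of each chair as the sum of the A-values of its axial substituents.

cis

At 1,3 positions (parity same): cis → (e,e or a,a); trans → (a,e or e,a).
Best chair for cis: E = 0.00 kcal/mol; best chair for trans: E = 1.20 kcal/mol.
The cis isomer is lower by 1.20 kcal/mol.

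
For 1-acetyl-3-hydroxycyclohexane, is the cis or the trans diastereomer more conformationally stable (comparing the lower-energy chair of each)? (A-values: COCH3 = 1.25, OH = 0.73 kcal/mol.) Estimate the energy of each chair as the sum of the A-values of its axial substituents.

cis

At 1,3 positions (parity same): cis → (e,e or a,a); trans → (a,e or e,a).
Best chair for cis: E = 0.00 kcal/mol; best chair for trans: E = 0.73 kcal/mol.
The cis isomer is lower by 0.73 kcal/mol.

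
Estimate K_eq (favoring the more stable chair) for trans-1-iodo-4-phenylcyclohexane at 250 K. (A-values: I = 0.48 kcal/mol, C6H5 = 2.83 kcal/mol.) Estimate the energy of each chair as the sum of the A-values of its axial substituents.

C1 and C4 have opposite parity, so for the trans isomer the two substituents are e,e in one chair and a,a in the other.
Chair I (iodo axial, phenyl axial): E = 3.31 kcal/mol; chair II (iodo equatorial, phenyl equatorial): E = 0.00 kcal/mol.
ΔG = 3.31 kcal/mol between the two chairs.
K = exp(ΔG/RT) with R = 1.987×10⁻³ kcal mol⁻¹ K⁻¹ and T = 250 K gives K ≈ 783.

K ≈ 783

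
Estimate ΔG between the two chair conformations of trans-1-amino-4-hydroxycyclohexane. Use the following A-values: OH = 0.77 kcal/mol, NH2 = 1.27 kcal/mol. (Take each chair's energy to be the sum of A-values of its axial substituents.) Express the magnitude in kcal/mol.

C1 and C4 have opposite parity, so for the trans isomer the two substituents are e,e in one chair and a,a in the other.
Chair I (hydroxyl axial, amino axial): E = 2.04 kcal/mol.
Chair II (hydroxyl equatorial, amino equatorial): E = 0.00 kcal/mol.
ΔE = 2.04 − 0.00 = 2.04 kcal/mol; chair II is more stable.

2.04 kcal/mol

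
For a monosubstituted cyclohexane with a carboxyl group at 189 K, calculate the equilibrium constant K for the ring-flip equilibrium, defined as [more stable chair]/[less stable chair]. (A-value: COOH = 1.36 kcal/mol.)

One chair has the carboxyl group axial (E = 1.36 kcal/mol) and the other has it equatorial (E = 0).
ΔG = 1.36 kcal/mol between the two chairs.
K = exp(ΔG/RT) with R = 1.987×10⁻³ kcal mol⁻¹ K⁻¹ and T = 189 K gives K ≈ 37.4.

K ≈ 37.4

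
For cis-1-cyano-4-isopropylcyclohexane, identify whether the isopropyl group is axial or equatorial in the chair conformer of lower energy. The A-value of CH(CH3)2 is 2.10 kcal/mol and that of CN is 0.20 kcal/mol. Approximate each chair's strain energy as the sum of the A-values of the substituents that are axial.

C1 and C4 have opposite parity, so for the cis isomer the two substituents are one axial and one equatorial in each chair.
Chair I (isopropyl axial, cyano equatorial): E = 2.10 kcal/mol.
Chair II (isopropyl equatorial, cyano axial): E = 0.20 kcal/mol.
Chair II is the more stable (lower-energy) conformer, and in that chair the isopropyl group is equatorial.

equatorial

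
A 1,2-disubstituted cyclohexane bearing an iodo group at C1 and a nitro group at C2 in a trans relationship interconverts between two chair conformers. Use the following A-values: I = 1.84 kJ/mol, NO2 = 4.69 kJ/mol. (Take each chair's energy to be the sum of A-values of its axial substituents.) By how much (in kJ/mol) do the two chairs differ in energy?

C1 and C2 have opposite parity, so for the trans isomer the two substituents are e,e in one chair and a,a in the other.
Chair I (iodo axial, nitro axial): E = 6.53 kJ/mol.
Chair II (iodo equatorial, nitro equatorial): E = 0.00 kJ/mol.
ΔE = 6.53 − 0.00 = 6.53 kJ/mol; chair II is more stable.

6.53 kJ/mol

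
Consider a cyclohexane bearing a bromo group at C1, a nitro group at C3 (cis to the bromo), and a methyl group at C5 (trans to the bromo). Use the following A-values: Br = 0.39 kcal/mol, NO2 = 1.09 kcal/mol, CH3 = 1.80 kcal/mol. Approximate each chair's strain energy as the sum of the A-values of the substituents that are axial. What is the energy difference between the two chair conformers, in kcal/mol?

0.32 kcal/mol

Chair I (bromo axial, nitro axial, methyl equatorial): E = 1.48 kcal/mol.
Chair II (bromo equatorial, nitro equatorial, methyl axial): E = 1.80 kcal/mol.
ΔE = 1.80 − 1.48 = 0.32 kcal/mol; chair I is more stable.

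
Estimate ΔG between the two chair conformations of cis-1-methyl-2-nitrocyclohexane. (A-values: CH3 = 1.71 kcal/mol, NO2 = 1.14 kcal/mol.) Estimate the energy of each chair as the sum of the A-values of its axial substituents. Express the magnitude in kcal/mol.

C1 and C2 have opposite parity, so for the cis isomer the two substituents are one axial and one equatorial in each chair.
Chair I (methyl axial, nitro equatorial): E = 1.71 kcal/mol.
Chair II (methyl equatorial, nitro axial): E = 1.14 kcal/mol.
ΔE = 1.71 − 1.14 = 0.57 kcal/mol; chair II is more stable.

0.57 kcal/mol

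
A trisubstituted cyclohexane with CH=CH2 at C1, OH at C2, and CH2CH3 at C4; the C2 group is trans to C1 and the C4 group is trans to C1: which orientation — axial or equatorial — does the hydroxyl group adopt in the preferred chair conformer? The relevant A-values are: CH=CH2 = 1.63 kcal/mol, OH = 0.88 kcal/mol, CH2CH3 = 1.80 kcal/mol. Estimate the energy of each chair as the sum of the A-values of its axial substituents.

equatorial

Chair I (vinyl axial, hydroxyl axial, ethyl axial): E = 4.31 kcal/mol.
Chair II (vinyl equatorial, hydroxyl equatorial, ethyl equatorial): E = 0.00 kcal/mol.
Chair II is the more stable (lower-energy) conformer, and in that chair the hydroxyl group is equatorial.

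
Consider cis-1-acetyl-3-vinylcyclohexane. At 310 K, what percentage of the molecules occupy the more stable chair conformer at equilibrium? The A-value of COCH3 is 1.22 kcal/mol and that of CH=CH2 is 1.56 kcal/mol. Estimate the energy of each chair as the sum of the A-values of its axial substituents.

C1 and C3 have the same parity, so for the cis isomer the two substituents are e,e in one chair and a,a in the other.
Chair I (acetyl axial, vinyl axial): E = 2.78 kcal/mol; chair II (acetyl equatorial, vinyl equatorial): E = 0.00 kcal/mol.
ΔG = 2.78 kcal/mol between the two chairs.
K = exp(ΔG/RT) with R = 1.987×10⁻³ kcal mol⁻¹ K⁻¹ and T = 310 K gives K ≈ 91.2.
Fraction in the lower-energy chair = K/(K+1) = 98.9%.

98.9%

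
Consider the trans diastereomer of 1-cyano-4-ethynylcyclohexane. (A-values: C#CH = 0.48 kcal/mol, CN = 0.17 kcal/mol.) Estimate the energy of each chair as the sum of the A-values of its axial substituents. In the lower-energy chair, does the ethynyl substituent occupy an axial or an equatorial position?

C1 and C4 have opposite parity, so for the trans isomer the two substituents are e,e in one chair and a,a in the other.
Chair I (ethynyl axial, cyano axial): E = 0.65 kcal/mol.
Chair II (ethynyl equatorial, cyano equatorial): E = 0.00 kcal/mol.
Chair II is the more stable (lower-energy) conformer, and in that chair the ethynyl group is equatorial.

equatorial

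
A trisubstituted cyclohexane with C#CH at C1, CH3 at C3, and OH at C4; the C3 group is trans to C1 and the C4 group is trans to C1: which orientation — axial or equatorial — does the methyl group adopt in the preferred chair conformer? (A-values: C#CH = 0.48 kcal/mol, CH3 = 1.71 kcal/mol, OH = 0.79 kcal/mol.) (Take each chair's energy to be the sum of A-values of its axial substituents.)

equatorial

Chair I (ethynyl axial, methyl equatorial, hydroxyl axial): E = 1.27 kcal/mol.
Chair II (ethynyl equatorial, methyl axial, hydroxyl equatorial): E = 1.71 kcal/mol.
Chair I is the more stable (lower-energy) conformer, and in that chair the methyl group is equatorial.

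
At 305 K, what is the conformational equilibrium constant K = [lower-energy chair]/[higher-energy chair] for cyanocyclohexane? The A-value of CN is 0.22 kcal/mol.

K ≈ 1.44

One chair has the cyano group axial (E = 0.22 kcal/mol) and the other has it equatorial (E = 0).
ΔG = 0.22 kcal/mol between the two chairs.
K = exp(ΔG/RT) with R = 1.987×10⁻³ kcal mol⁻¹ K⁻¹ and T = 305 K gives K ≈ 1.44.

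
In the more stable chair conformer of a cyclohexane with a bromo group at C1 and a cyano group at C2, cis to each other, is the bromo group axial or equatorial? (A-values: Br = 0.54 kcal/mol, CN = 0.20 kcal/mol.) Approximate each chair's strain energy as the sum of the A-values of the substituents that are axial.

C1 and C2 have opposite parity, so for the cis isomer the two substituents are one axial and one equatorial in each chair.
Chair I (bromo axial, cyano equatorial): E = 0.54 kcal/mol.
Chair II (bromo equatorial, cyano axial): E = 0.20 kcal/mol.
Chair II is the more stable (lower-energy) conformer, and in that chair the bromo group is equatorial.

equatorial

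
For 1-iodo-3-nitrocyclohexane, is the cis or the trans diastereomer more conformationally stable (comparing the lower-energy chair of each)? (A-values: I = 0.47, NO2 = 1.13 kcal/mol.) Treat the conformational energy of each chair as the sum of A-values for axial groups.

cis

At 1,3 positions (parity same): cis → (e,e or a,a); trans → (a,e or e,a).
Best chair for cis: E = 0.00 kcal/mol; best chair for trans: E = 0.47 kcal/mol.
The cis isomer is lower by 0.47 kcal/mol.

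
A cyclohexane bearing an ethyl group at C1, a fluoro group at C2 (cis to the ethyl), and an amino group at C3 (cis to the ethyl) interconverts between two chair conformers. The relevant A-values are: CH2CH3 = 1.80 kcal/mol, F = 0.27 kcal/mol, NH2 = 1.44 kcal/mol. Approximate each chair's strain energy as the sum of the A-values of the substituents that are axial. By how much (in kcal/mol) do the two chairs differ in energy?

Chair I (ethyl axial, fluoro equatorial, amino axial): E = 3.24 kcal/mol.
Chair II (ethyl equatorial, fluoro axial, amino equatorial): E = 0.27 kcal/mol.
ΔE = 3.24 − 0.27 = 2.97 kcal/mol; chair II is more stable.

2.97 kcal/mol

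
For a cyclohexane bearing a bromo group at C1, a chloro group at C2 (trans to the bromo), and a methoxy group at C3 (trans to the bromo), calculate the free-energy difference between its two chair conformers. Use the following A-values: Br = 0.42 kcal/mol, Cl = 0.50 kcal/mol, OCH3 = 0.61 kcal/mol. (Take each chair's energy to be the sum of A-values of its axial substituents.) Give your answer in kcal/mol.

Chair I (bromo axial, chloro axial, methoxy equatorial): E = 0.92 kcal/mol.
Chair II (bromo equatorial, chloro equatorial, methoxy axial): E = 0.61 kcal/mol.
ΔE = 0.92 − 0.61 = 0.31 kcal/mol; chair II is more stable.

0.31 kcal/mol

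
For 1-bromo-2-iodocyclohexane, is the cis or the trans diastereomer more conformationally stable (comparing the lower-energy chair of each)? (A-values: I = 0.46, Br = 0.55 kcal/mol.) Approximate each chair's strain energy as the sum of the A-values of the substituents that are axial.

trans

At 1,2 positions (parity opposite): cis → (a,e or e,a); trans → (e,e or a,a).
Best chair for cis: E = 0.46 kcal/mol; best chair for trans: E = 0.00 kcal/mol.
The trans isomer is lower by 0.46 kcal/mol.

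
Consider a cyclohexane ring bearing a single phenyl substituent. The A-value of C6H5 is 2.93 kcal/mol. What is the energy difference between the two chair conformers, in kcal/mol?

2.93 kcal/mol

A monosubstituted cyclohexane has one chair with the phenyl group axial (E = A = 2.93 kcal/mol) and one with it equatorial (E = 0).
ΔE = 2.93 − 0 = 2.93 kcal/mol.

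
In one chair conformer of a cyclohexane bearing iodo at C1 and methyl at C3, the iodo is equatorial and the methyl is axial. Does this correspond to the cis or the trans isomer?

trans

C1 and C3 have the same parity, so their axial bonds point in the same direction.
With same-parity carbons, two substituents on the same face are both axial or both equatorial; opposite faces give one of each.
Here the groups are equatorial/axial → opposite face → trans.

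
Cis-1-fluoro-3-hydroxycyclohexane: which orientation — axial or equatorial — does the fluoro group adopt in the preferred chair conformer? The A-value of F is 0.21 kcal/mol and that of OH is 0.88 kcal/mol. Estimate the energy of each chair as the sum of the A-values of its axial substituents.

equatorial

C1 and C3 have the same parity, so for the cis isomer the two substituents are e,e in one chair and a,a in the other.
Chair I (fluoro axial, hydroxyl axial): E = 1.09 kcal/mol.
Chair II (fluoro equatorial, hydroxyl equatorial): E = 0.00 kcal/mol.
Chair II is the more stable (lower-energy) conformer, and in that chair the fluoro group is equatorial.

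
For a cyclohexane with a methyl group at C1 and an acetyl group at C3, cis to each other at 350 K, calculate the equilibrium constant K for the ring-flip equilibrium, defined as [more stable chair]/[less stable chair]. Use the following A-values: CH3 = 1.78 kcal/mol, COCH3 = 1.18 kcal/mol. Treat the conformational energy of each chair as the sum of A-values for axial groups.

C1 and C3 have the same parity, so for the cis isomer the two substituents are e,e in one chair and a,a in the other.
Chair I (methyl axial, acetyl axial): E = 2.96 kcal/mol; chair II (methyl equatorial, acetyl equatorial): E = 0.00 kcal/mol.
ΔG = 2.96 kcal/mol between the two chairs.
K = exp(ΔG/RT) with R = 1.987×10⁻³ kcal mol⁻¹ K⁻¹ and T = 350 K gives K ≈ 70.5.

K ≈ 70.5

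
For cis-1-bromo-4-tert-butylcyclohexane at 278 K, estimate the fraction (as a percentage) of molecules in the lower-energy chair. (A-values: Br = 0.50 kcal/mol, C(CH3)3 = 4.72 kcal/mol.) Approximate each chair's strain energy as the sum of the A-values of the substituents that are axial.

100.0%

C1 and C4 have opposite parity, so for the cis isomer the two substituents are one axial and one equatorial in each chair.
Chair I (bromo axial, tert-butyl equatorial): E = 0.50 kcal/mol; chair II (bromo equatorial, tert-butyl axial): E = 4.72 kcal/mol.
ΔG = 4.22 kcal/mol between the two chairs.
K = exp(ΔG/RT) with R = 1.987×10⁻³ kcal mol⁻¹ K⁻¹ and T = 278 K gives K ≈ 2.08e+03.
Fraction in the lower-energy chair = K/(K+1) = 100.0%.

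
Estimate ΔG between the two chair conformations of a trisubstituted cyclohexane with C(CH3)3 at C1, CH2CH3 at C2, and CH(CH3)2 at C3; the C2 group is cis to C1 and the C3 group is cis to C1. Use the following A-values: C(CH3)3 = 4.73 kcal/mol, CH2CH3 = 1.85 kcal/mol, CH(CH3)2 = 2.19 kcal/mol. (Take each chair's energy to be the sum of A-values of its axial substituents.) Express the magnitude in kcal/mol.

5.07 kcal/mol

Chair I (tert-butyl axial, ethyl equatorial, isopropyl axial): E = 6.92 kcal/mol.
Chair II (tert-butyl equatorial, ethyl axial, isopropyl equatorial): E = 1.85 kcal/mol.
ΔE = 6.92 − 1.85 = 5.07 kcal/mol; chair II is more stable.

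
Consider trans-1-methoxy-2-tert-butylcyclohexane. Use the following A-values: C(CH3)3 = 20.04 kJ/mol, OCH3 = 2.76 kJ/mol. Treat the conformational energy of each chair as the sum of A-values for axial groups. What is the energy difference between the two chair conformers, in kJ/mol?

22.80 kJ/mol

C1 and C2 have opposite parity, so for the trans isomer the two substituents are e,e in one chair and a,a in the other.
Chair I (tert-butyl axial, methoxy axial): E = 22.80 kJ/mol.
Chair II (tert-butyl equatorial, methoxy equatorial): E = 0.00 kJ/mol.
ΔE = 22.80 − 0.00 = 22.80 kJ/mol; chair II is more stable.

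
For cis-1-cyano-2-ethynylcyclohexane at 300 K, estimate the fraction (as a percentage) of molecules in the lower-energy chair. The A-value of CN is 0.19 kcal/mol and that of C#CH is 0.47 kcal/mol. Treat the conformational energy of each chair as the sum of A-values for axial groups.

61.5%

C1 and C2 have opposite parity, so for the cis isomer the two substituents are one axial and one equatorial in each chair.
Chair I (cyano axial, ethynyl equatorial): E = 0.19 kcal/mol; chair II (cyano equatorial, ethynyl axial): E = 0.47 kcal/mol.
ΔG = 0.28 kcal/mol between the two chairs.
K = exp(ΔG/RT) with R = 1.987×10⁻³ kcal mol⁻¹ K⁻¹ and T = 300 K gives K ≈ 1.6.
Fraction in the lower-energy chair = K/(K+1) = 61.5%.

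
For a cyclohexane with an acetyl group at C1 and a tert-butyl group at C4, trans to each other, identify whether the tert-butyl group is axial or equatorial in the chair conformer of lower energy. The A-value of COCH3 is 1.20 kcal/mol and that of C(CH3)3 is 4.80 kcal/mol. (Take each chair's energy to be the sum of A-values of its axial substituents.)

equatorial

C1 and C4 have opposite parity, so for the trans isomer the two substituents are e,e in one chair and a,a in the other.
Chair I (acetyl axial, tert-butyl axial): E = 6.00 kcal/mol.
Chair II (acetyl equatorial, tert-butyl equatorial): E = 0.00 kcal/mol.
Chair II is the more stable (lower-energy) conformer, and in that chair the tert-butyl group is equatorial.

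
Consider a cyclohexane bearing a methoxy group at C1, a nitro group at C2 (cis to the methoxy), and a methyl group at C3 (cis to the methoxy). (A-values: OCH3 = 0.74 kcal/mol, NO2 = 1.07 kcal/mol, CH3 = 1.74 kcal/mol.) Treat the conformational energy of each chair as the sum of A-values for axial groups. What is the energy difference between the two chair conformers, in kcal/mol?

1.41 kcal/mol

Chair I (methoxy axial, nitro equatorial, methyl axial): E = 2.48 kcal/mol.
Chair II (methoxy equatorial, nitro axial, methyl equatorial): E = 1.07 kcal/mol.
ΔE = 2.48 − 1.07 = 1.41 kcal/mol; chair II is more stable.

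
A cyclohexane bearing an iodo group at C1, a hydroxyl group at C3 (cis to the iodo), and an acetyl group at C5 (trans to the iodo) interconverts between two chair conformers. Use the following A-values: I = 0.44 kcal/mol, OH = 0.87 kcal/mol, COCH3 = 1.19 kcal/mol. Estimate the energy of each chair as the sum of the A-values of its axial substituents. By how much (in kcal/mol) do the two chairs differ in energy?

Chair I (iodo axial, hydroxyl axial, acetyl equatorial): E = 1.31 kcal/mol.
Chair II (iodo equatorial, hydroxyl equatorial, acetyl axial): E = 1.19 kcal/mol.
ΔE = 1.31 − 1.19 = 0.12 kcal/mol; chair II is more stable.

0.12 kcal/mol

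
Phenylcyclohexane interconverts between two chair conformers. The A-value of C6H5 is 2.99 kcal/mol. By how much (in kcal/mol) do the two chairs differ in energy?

A monosubstituted cyclohexane has one chair with the phenyl group axial (E = A = 2.99 kcal/mol) and one with it equatorial (E = 0).
ΔE = 2.99 − 0 = 2.99 kcal/mol.

2.99 kcal/mol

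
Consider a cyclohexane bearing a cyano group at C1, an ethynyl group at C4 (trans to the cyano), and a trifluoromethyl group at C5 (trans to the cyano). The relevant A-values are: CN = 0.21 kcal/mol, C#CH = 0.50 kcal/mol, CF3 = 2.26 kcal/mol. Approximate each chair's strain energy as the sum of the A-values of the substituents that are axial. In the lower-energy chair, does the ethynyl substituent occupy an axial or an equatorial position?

Chair I (cyano axial, ethynyl axial, trifluoromethyl equatorial): E = 0.71 kcal/mol.
Chair II (cyano equatorial, ethynyl equatorial, trifluoromethyl axial): E = 2.26 kcal/mol.
Chair I is the more stable (lower-energy) conformer, and in that chair the ethynyl group is axial.

axial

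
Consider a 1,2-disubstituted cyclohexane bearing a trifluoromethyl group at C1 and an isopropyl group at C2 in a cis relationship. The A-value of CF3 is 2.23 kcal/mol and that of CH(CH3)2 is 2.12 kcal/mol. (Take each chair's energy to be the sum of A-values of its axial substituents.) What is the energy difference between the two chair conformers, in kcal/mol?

C1 and C2 have opposite parity, so for the cis isomer the two substituents are one axial and one equatorial in each chair.
Chair I (trifluoromethyl axial, isopropyl equatorial): E = 2.23 kcal/mol.
Chair II (trifluoromethyl equatorial, isopropyl axial): E = 2.12 kcal/mol.
ΔE = 2.23 − 2.12 = 0.11 kcal/mol; chair II is more stable.

0.11 kcal/mol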